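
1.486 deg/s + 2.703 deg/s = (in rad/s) 0.07311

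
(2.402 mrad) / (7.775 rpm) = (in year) 9.355e-11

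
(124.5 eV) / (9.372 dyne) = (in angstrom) 0.002128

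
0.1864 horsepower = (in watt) 139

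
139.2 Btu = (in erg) 1.469e+12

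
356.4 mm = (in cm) 35.64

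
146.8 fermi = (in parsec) 4.757e-30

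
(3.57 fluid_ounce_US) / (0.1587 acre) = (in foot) 5.393e-07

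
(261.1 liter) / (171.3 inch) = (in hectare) 6.001e-06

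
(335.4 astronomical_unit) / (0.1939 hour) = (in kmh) 2.588e+11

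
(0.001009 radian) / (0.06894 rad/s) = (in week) 2.42e-08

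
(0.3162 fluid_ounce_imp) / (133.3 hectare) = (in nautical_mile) 3.639e-15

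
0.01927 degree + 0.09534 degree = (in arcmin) 6.877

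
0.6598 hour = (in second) 2375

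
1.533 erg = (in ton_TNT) 3.664e-17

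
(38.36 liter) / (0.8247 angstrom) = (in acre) 1.149e+05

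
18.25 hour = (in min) 1095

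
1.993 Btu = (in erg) 2.103e+10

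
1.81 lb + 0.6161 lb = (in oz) 38.82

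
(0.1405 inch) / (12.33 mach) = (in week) 1.405e-12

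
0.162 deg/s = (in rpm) 0.027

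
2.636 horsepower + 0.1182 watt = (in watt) 1966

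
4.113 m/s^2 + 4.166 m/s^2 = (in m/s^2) 8.279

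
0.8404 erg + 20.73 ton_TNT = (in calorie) 2.073e+10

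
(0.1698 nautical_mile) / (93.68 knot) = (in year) 2.069e-07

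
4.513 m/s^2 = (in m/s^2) 4.513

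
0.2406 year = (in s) 7.588e+06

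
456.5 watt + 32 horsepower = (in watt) 2.432e+04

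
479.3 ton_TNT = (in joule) 2.005e+12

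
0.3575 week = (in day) 2.502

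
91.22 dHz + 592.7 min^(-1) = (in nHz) 1.9e+10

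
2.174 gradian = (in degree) 1.957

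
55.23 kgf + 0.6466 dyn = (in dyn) 5.416e+07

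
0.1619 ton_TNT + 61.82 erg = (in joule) 6.774e+08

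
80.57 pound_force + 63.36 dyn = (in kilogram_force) 36.55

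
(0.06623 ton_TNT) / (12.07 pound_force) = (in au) 3.45e-05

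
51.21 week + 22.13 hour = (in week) 51.34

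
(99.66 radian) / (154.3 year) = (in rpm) 1.956e-07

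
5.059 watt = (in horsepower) 0.006784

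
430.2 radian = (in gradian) 2.739e+04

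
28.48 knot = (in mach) 0.04303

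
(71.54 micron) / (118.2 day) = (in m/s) 7.005e-12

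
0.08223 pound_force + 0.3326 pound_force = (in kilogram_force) 0.1882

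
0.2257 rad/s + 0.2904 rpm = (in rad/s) 0.2561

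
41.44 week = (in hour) 6962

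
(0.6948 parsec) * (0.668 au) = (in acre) 5.294e+23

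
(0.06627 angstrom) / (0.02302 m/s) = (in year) 9.129e-18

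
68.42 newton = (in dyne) 6.842e+06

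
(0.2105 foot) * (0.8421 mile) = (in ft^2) 935.9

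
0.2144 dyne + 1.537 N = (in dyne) 1.537e+05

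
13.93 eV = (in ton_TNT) 5.334e-28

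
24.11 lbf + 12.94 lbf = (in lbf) 37.05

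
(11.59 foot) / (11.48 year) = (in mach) 2.866e-11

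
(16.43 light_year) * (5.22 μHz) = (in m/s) 8.114e+11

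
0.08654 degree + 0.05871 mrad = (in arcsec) 323.7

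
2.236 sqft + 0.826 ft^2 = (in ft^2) 3.062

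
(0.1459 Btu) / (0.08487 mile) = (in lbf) 0.2534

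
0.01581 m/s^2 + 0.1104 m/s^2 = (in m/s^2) 0.1262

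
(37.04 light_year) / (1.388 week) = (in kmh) 1.503e+12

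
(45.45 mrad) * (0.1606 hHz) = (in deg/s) 41.82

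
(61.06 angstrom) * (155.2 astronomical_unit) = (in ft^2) 1.526e+06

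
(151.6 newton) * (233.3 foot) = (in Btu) 10.22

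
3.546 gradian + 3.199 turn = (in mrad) 2.016e+04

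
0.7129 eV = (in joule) 1.142e-19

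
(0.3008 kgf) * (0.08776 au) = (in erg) 3.873e+17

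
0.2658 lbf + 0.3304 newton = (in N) 1.513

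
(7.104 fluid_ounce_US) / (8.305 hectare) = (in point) 7.171e-06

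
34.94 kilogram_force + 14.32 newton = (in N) 357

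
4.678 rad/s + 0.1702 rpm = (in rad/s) 4.696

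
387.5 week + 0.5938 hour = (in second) 2.344e+08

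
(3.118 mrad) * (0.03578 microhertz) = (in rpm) 1.065e-09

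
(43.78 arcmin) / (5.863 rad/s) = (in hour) 6.034e-07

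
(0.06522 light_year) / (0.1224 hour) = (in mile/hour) 3.132e+12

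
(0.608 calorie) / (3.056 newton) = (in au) 5.564e-12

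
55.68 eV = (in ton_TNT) 2.132e-27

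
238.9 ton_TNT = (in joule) 9.996e+11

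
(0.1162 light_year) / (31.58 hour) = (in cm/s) 9.67e+11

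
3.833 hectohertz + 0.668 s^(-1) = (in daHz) 38.4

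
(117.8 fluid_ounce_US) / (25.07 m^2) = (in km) 1.39e-07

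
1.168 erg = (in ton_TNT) 2.792e-17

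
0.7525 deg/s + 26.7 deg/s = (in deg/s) 27.45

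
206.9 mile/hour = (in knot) 179.8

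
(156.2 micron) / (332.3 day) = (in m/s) 5.44e-12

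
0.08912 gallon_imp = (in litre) 0.4051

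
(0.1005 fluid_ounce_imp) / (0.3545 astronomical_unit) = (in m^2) 5.384e-17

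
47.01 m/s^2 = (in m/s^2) 47.01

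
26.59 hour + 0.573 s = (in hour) 26.59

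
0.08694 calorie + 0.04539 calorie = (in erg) 5.537e+06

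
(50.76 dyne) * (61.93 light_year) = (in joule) 2.974e+14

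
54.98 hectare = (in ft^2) 5.918e+06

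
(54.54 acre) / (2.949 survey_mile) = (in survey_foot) 152.6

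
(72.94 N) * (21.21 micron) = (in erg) 1.547e+04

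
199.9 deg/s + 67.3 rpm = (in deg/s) 603.7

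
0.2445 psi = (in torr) 12.64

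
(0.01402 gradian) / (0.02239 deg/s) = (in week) 9.318e-07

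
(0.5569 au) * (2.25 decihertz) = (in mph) 4.193e+10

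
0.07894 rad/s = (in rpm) 0.7538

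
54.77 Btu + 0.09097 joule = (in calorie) 1.381e+04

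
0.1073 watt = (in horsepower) 0.0001439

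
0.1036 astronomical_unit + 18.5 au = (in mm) 2.783e+15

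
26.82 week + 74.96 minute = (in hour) 4507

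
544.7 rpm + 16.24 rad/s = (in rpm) 699.8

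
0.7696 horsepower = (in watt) 573.9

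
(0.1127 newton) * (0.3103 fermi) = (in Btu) 3.315e-20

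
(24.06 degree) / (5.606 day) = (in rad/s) 8.67e-07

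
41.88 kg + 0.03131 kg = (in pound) 92.4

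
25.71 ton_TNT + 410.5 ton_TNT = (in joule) 1.825e+12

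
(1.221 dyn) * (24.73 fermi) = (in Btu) 2.862e-22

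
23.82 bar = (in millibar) 2.382e+04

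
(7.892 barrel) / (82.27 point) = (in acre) 0.01068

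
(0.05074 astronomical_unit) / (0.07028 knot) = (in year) 6657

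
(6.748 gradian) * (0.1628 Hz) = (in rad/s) 0.01726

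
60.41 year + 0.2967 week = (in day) 2.205e+04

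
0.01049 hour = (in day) 0.0004371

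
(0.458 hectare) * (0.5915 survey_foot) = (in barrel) 5194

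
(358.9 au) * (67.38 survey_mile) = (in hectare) 5.822e+14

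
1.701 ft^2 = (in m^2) 0.158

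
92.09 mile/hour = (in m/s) 41.17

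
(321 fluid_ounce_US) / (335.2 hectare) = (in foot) 9.292e-09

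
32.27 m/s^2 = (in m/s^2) 32.27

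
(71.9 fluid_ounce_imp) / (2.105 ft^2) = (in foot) 0.03427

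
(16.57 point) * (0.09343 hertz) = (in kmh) 0.001966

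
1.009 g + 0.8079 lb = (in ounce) 12.96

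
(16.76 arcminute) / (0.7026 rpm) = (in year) 2.101e-09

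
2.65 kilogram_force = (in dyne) 2.599e+06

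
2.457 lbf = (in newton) 10.93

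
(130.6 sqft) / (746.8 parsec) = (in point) 1.493e-15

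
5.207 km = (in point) 1.476e+07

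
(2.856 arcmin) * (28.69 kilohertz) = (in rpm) 227.6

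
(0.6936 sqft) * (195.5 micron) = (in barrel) 7.924e-05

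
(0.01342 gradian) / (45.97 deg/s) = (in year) 8.331e-12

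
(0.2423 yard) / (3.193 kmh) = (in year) 7.921e-09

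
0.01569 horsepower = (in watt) 11.7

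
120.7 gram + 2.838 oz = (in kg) 0.2012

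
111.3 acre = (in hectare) 45.04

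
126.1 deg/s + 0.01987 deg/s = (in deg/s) 126.1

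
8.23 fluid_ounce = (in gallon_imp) 0.05354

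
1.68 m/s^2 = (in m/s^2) 1.68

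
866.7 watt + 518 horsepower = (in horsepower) 519.2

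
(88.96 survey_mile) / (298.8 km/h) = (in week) 0.002852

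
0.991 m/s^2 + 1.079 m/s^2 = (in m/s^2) 2.07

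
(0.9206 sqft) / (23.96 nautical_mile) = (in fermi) 1.927e+09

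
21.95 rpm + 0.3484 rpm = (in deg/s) 133.8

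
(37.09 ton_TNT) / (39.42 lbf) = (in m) 8.85e+08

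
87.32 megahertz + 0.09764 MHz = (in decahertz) 8.742e+06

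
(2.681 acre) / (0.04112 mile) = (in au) 1.096e-09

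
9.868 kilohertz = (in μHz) 9.868e+09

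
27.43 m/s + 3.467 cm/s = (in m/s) 27.46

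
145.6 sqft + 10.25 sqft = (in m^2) 14.48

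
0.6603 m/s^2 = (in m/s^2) 0.6603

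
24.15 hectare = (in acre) 59.68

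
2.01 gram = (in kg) 0.00201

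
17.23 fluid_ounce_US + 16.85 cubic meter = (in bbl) 106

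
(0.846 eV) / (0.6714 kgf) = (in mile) 1.279e-23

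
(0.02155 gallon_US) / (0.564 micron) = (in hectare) 0.01446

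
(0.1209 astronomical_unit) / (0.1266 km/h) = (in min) 8.572e+09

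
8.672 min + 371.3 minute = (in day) 0.2639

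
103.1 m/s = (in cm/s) 1.031e+04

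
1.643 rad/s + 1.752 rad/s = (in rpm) 32.42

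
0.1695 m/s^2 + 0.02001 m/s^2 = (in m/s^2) 0.1895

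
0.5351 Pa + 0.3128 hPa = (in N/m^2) 31.82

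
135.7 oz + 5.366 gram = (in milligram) 3.852e+06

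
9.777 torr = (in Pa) 1303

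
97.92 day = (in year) 0.2683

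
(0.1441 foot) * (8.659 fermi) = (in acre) 9.398e-20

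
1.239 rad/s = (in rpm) 11.83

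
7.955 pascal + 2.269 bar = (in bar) 2.269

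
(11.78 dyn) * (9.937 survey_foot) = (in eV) 2.227e+15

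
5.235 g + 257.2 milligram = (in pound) 0.01211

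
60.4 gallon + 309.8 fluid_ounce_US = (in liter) 237.8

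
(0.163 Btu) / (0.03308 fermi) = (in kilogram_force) 5.301e+17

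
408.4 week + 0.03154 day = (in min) 4.117e+06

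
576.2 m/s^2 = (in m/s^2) 576.2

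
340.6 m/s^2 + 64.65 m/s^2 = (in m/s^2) 405.2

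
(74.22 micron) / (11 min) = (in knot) 2.186e-07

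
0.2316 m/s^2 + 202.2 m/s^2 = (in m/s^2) 202.4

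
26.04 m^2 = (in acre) 0.006435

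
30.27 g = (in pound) 0.06673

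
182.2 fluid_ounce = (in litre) 5.388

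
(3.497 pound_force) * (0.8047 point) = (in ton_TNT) 1.055e-12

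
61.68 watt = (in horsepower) 0.08271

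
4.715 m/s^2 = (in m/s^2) 4.715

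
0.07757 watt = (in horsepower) 0.000104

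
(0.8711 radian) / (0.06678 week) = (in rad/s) 2.157e-05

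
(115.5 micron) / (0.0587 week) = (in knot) 6.324e-09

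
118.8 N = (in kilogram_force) 12.11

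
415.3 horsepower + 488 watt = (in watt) 3.102e+05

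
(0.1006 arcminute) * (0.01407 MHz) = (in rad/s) 0.4117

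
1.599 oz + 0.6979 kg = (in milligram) 7.432e+05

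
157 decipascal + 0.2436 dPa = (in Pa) 15.72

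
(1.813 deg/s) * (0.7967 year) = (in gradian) 5.061e+07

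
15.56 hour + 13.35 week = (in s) 8.13e+06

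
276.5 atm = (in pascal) 2.802e+07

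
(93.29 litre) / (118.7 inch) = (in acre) 7.646e-06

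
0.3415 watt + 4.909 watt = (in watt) 5.25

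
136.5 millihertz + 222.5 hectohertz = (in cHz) 2.225e+06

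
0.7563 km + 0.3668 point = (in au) 5.056e-09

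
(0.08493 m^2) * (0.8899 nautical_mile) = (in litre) 1.4e+05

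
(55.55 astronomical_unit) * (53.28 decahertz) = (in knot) 8.607e+15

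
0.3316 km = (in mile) 0.206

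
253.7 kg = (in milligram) 2.537e+08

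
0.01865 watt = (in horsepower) 2.501e-05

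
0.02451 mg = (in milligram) 0.02451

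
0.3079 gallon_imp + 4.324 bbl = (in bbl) 4.333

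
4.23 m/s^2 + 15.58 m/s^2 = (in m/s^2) 19.81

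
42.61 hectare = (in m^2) 4.261e+05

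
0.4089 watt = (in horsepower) 0.0005483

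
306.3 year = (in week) 1.597e+04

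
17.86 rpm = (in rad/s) 1.87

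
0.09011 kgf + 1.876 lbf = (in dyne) 9.229e+05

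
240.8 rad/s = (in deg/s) 1.38e+04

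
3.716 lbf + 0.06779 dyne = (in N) 16.53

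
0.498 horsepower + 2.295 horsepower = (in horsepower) 2.793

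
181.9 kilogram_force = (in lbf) 401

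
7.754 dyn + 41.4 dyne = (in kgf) 5.012e-05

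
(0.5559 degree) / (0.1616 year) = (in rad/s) 1.904e-09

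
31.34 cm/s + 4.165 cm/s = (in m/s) 0.3551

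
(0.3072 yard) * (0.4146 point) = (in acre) 1.015e-08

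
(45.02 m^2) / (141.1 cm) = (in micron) 3.191e+07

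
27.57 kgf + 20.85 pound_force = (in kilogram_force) 37.03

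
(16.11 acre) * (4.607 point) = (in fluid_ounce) 3.583e+06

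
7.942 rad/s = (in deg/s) 455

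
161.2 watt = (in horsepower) 0.2162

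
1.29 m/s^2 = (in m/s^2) 1.29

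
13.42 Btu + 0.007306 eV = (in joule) 1.416e+04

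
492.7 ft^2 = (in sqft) 492.7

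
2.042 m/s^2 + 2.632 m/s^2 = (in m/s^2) 4.674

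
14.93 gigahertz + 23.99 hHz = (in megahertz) 1.493e+04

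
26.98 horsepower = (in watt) 2.012e+04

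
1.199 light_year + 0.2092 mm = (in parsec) 0.3676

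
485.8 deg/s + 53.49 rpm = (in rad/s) 14.08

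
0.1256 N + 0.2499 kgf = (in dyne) 2.576e+05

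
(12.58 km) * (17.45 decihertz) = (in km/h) 7.903e+04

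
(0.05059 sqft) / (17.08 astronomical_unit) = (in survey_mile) 1.143e-18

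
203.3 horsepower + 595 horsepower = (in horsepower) 798.3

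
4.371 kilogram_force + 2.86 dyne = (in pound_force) 9.636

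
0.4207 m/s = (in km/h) 1.515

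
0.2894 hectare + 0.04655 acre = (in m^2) 3082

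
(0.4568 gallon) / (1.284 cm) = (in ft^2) 1.45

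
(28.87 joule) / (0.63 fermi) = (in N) 4.583e+16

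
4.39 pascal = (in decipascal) 43.9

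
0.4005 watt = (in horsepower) 0.0005371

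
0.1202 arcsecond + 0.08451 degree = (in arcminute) 5.073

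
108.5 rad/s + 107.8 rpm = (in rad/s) 119.8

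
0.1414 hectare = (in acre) 0.3494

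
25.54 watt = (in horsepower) 0.03425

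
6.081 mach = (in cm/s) 2.071e+05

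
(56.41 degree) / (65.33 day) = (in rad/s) 1.744e-07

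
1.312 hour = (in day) 0.05467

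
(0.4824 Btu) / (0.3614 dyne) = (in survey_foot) 4.62e+08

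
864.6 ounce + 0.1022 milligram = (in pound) 54.04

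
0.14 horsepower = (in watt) 104.4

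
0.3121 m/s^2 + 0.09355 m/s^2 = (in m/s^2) 0.4056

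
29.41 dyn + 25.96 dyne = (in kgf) 5.646e-05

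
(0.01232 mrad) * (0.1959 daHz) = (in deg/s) 0.001383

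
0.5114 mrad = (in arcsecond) 105.5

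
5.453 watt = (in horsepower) 0.007313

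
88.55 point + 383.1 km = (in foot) 1.257e+06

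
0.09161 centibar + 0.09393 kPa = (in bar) 0.001855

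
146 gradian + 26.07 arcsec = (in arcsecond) 4.731e+05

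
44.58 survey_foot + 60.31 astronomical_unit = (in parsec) 0.0002924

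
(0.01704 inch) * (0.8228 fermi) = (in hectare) 3.561e-23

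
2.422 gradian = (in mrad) 38.04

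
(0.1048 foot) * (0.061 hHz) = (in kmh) 0.7015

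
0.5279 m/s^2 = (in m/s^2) 0.5279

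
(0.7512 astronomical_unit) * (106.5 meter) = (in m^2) 1.197e+13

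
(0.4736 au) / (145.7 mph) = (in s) 1.088e+09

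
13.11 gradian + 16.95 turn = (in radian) 106.7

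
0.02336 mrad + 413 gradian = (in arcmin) 2.23e+04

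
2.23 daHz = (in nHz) 2.23e+10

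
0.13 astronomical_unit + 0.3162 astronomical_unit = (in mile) 4.148e+07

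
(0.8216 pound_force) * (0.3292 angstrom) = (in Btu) 1.14e-13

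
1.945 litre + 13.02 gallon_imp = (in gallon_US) 16.15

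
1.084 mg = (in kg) 1.084e-06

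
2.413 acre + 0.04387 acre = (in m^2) 9943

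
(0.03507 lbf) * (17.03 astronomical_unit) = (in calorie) 9.499e+10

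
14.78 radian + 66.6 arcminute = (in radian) 14.8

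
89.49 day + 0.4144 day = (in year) 0.2463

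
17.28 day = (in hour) 414.7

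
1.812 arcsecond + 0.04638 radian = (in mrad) 46.39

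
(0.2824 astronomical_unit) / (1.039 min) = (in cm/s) 6.777e+10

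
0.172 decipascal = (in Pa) 0.0172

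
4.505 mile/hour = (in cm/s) 201.4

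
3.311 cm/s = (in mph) 0.07406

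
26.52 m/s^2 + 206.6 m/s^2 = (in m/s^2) 233.1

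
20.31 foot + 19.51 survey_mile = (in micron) 3.14e+10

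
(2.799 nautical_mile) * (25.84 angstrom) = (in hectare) 1.339e-09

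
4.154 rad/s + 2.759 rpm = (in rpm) 42.43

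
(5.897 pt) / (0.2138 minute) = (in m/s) 0.0001622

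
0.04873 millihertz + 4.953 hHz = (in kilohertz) 0.4953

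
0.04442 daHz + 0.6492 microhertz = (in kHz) 0.0004442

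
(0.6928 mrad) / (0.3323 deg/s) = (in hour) 3.318e-05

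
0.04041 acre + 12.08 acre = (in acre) 12.12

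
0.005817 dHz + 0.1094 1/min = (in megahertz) 2.405e-09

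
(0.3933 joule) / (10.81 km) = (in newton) 3.638e-05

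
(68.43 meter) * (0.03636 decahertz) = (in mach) 0.07307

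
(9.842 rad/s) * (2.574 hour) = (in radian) 9.12e+04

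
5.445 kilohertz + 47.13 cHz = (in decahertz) 544.5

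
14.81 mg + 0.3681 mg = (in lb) 3.346e-05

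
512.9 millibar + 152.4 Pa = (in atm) 0.5077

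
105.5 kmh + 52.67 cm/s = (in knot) 57.99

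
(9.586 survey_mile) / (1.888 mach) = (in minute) 0.4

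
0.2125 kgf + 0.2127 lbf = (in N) 3.03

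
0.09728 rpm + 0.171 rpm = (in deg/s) 1.61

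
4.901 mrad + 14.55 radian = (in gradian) 926.6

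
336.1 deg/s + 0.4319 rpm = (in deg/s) 338.7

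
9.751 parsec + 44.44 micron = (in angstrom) 3.009e+27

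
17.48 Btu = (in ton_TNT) 4.408e-06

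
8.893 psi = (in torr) 459.9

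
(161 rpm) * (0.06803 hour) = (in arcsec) 8.517e+08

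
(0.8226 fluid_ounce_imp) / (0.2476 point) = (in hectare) 2.676e-05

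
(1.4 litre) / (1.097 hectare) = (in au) 8.531e-19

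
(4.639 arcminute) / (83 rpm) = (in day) 1.797e-09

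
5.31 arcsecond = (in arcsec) 5.31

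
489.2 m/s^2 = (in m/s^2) 489.2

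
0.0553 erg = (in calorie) 1.322e-09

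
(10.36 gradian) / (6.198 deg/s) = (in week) 2.487e-06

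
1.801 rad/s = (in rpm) 17.2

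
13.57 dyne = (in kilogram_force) 1.384e-05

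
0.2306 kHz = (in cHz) 2.306e+04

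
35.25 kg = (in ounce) 1243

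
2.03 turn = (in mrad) 1.275e+04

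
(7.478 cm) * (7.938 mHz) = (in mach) 1.743e-06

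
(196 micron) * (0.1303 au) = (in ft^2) 4.112e+07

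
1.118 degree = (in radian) 0.01951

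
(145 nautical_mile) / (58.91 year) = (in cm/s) 0.01445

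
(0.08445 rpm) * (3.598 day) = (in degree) 1.575e+05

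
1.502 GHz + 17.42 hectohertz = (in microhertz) 1.502e+15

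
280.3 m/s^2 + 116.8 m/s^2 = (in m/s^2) 397.1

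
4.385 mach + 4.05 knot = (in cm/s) 1.495e+05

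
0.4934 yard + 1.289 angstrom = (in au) 3.016e-12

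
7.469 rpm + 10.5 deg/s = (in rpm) 9.219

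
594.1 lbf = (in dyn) 2.643e+08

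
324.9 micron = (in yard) 0.0003553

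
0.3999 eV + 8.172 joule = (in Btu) 0.007746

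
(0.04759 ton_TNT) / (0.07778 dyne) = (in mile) 1.591e+11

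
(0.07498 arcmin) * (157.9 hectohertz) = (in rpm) 3.289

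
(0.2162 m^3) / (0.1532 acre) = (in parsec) 1.13e-20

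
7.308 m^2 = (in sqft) 78.66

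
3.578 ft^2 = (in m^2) 0.3324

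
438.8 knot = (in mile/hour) 505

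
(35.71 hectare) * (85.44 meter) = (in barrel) 1.919e+08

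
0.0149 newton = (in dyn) 1490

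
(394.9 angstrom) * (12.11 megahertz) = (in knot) 0.9296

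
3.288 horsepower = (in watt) 2452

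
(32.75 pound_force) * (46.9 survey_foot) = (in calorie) 497.7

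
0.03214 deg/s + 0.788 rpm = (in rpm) 0.7934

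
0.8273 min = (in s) 49.64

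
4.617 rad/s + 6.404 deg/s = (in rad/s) 4.729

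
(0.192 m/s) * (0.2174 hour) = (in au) 1.004e-09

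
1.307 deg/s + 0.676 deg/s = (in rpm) 0.3305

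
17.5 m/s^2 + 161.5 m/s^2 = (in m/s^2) 179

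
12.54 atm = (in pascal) 1.271e+06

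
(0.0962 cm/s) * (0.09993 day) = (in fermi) 8.306e+15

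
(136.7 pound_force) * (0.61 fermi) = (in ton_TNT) 8.865e-23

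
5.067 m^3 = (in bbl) 31.87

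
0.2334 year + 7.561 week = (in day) 138.1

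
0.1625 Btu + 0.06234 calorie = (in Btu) 0.1627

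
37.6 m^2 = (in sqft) 404.7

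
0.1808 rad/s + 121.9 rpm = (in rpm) 123.6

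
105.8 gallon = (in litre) 400.5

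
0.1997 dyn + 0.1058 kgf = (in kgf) 0.1058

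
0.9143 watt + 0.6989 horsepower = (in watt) 522.1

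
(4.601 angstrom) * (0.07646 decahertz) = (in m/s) 3.518e-10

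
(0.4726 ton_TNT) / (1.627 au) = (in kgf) 0.0008284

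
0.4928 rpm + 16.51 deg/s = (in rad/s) 0.3398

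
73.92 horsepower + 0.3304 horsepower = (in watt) 5.537e+04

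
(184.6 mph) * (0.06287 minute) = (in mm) 3.113e+05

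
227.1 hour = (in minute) 1.363e+04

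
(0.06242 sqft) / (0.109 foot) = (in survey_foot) 0.5727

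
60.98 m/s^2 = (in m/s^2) 60.98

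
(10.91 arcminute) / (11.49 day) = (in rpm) 3.053e-08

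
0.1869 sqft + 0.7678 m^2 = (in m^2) 0.7852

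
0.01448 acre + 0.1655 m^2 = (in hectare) 0.005876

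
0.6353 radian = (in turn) 0.1011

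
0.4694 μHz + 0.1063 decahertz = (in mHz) 1063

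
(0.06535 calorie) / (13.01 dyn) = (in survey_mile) 1.306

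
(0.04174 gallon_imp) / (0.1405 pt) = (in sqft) 41.21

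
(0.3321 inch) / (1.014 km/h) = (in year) 9.496e-10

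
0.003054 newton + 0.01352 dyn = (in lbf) 0.0006866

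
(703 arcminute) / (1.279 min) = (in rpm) 0.02545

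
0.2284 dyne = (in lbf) 5.135e-07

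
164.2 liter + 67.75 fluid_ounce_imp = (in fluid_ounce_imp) 5847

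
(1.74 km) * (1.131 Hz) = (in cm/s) 1.968e+05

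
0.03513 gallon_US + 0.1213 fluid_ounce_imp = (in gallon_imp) 0.03001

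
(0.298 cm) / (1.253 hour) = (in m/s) 6.606e-07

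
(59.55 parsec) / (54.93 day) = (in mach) 1.137e+09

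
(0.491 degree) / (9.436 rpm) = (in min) 0.0001445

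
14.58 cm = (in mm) 145.8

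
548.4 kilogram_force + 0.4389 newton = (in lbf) 1209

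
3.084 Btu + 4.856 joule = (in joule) 3259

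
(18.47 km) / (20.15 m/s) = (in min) 15.28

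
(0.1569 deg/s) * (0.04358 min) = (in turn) 0.00114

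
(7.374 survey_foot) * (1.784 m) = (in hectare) 0.000401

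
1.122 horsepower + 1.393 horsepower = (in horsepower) 2.515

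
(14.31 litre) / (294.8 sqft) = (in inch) 0.02057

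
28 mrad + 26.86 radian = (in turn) 4.279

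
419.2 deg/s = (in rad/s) 7.316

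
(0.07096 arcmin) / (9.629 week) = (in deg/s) 2.031e-10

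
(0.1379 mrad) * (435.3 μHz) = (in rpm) 5.732e-07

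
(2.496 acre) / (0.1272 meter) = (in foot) 2.605e+05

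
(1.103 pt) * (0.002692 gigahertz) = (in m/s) 1047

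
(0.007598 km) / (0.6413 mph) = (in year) 8.404e-07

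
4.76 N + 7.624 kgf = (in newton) 79.53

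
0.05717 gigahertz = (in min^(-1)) 3.43e+09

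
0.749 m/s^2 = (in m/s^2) 0.749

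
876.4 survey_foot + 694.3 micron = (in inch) 1.052e+04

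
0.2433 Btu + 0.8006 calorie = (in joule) 260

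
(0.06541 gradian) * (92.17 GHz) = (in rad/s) 9.47e+07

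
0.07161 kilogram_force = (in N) 0.7023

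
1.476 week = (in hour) 248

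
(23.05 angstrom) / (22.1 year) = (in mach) 9.713e-21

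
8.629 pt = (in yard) 0.003329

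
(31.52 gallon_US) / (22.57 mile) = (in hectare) 3.285e-10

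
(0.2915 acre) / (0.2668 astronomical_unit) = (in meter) 2.956e-08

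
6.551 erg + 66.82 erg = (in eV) 4.579e+13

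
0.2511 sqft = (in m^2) 0.02333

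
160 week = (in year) 3.068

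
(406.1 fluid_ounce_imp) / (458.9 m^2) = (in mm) 0.02514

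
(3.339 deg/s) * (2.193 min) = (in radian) 7.668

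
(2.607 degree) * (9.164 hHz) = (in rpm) 398.2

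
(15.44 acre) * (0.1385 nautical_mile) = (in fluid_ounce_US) 5.419e+11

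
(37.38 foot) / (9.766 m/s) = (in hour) 0.0003241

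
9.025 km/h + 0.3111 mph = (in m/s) 2.646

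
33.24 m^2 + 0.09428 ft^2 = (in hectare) 0.003325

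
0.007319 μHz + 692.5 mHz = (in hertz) 0.6925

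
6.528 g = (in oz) 0.2303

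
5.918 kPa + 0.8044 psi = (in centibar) 11.46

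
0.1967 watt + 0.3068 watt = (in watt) 0.5035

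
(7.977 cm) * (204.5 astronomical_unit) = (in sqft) 2.627e+13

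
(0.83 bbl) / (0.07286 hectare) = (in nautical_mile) 9.779e-08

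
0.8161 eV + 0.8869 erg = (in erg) 0.8869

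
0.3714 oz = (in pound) 0.02321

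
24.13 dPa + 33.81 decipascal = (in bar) 5.794e-05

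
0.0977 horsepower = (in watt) 72.85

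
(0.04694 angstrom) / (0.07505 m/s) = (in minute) 1.042e-12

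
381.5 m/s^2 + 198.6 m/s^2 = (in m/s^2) 580.1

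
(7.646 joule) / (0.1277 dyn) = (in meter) 5.987e+06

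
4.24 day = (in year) 0.01162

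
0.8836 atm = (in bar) 0.8953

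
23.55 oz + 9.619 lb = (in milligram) 5.031e+06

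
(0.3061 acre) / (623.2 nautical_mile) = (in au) 7.174e-15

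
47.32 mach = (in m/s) 1.611e+04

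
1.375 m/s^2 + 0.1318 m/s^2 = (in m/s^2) 1.507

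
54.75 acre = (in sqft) 2.385e+06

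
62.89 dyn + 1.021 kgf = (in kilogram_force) 1.021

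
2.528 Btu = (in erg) 2.667e+10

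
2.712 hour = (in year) 0.0003096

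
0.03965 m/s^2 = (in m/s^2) 0.03965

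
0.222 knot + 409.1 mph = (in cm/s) 1.83e+04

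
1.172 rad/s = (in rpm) 11.19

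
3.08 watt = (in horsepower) 0.00413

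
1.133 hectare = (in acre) 2.8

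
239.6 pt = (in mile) 5.252e-05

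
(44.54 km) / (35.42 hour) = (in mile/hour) 0.7814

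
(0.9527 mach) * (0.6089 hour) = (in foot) 2.333e+06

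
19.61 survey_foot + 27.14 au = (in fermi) 4.06e+27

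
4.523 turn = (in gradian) 1809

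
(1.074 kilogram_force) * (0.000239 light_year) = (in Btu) 2.257e+10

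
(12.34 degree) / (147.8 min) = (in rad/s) 2.429e-05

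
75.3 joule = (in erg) 7.53e+08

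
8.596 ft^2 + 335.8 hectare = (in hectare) 335.8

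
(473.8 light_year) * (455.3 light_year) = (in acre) 4.771e+33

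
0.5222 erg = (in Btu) 4.95e-11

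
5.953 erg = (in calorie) 1.423e-07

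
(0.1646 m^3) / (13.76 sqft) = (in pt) 365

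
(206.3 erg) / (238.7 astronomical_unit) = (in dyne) 5.777e-14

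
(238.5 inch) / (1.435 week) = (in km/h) 2.513e-05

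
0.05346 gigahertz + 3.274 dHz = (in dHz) 5.346e+08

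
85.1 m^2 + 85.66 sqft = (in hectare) 0.009306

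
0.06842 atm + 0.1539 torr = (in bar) 0.06953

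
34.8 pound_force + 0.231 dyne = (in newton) 154.8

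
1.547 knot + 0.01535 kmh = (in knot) 1.555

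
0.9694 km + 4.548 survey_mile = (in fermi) 8.289e+18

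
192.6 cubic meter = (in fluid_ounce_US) 6.513e+06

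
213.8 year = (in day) 7.804e+04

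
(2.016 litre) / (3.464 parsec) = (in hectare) 1.886e-24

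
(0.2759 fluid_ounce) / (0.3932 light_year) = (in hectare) 2.193e-25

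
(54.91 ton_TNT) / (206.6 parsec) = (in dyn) 0.003604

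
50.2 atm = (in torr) 3.815e+04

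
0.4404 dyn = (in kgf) 4.491e-07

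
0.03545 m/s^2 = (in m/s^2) 0.03545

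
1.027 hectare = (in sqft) 1.105e+05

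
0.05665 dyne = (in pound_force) 1.274e-07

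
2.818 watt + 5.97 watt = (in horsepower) 0.01178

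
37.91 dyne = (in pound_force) 8.523e-05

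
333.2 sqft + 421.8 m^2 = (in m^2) 452.8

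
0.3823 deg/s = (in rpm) 0.06372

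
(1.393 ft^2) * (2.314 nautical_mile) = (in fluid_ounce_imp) 1.952e+07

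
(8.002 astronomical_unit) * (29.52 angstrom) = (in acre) 0.8732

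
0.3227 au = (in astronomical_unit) 0.3227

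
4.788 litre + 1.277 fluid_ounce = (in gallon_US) 1.275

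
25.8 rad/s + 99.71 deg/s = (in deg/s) 1578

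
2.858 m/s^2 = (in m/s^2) 2.858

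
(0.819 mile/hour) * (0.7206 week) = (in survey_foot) 5.235e+05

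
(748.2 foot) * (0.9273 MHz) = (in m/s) 2.115e+08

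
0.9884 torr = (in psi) 0.01911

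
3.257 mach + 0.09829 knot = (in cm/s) 1.109e+05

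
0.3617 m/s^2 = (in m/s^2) 0.3617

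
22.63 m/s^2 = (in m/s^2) 22.63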